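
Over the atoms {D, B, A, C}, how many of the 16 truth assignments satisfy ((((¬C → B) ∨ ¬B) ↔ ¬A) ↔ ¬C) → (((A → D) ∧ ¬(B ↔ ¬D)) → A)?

14

Initial set: {(((((¬C → B) ∨ ¬B) ↔ ¬A) ↔ ¬C) → (((A → D) ∧ ¬(B ↔ ¬D)) → A))}.
(((((¬C → B) ∨ ¬B) ↔ ¬A) ↔ ¬C) → (((A → D) ∧ ¬(B ↔ ¬D)) → A)): β-rule — branch into ¬((((¬C → B) ∨ ¬B) ↔ ¬A) ↔ ¬C)  //  (((A → D) ∧ ¬(B ↔ ¬D)) → A).
  branch 1 (add ¬((((¬C → B) ∨ ¬B) ↔ ¬A) ↔ ¬C)):
    ¬((((¬C → B) ∨ ¬B) ↔ ¬A) ↔ ¬C): β-rule — branch into (((¬C → B) ∨ ¬B) ↔ ¬A), ¬¬C  //  ¬(((¬C → B) ∨ ¬B) ↔ ¬A), ¬C.
      branch 1.1 (add (((¬C → B) ∨ ¬B) ↔ ¬A), ¬¬C):
        (((¬C → B) ∨ ¬B) ↔ ¬A): β-rule — branch into ((¬C → B) ∨ ¬B), ¬A  //  ¬((¬C → B) ∨ ¬B), ¬¬A.
          branch 1.1.1 (add ((¬C → B) ∨ ¬B), ¬A):
            ((¬C → B) ∨ ¬B): β-rule — branch into (¬C → B)  //  ¬B.
              branch 1.1.1.1 (add (¬C → B)):
                (¬C → B): β-rule — branch into ¬¬C  //  B.
                  branch 1.1.1.1.1 (add ¬¬C):
                    ○ open, literals {A=F, C=T}.
                  branch 1.1.1.1.2 (add B):
                    ○ open, literals {A=F, B=T, C=T}.
              branch 1.1.1.2 (add ¬B):
                ○ open, literals {A=F, B=F, C=T}.
          branch 1.1.2 (add ¬((¬C → B) ∨ ¬B), ¬¬A):
            ¬((¬C → B) ∨ ¬B): α-rule — add ¬(¬C → B), ¬¬B.
            ¬(¬C → B): α-rule — add ¬C, ¬B.
            × closes — contains both C and ¬C.
      branch 1.2 (add ¬(((¬C → B) ∨ ¬B) ↔ ¬A), ¬C):
        ¬(((¬C → B) ∨ ¬B) ↔ ¬A): β-rule — branch into ((¬C → B) ∨ ¬B), ¬¬A  //  ¬((¬C → B) ∨ ¬B), ¬A.
          branch 1.2.1 (add ((¬C → B) ∨ ¬B), ¬¬A):
            ((¬C → B) ∨ ¬B): β-rule — branch into (¬C → B)  //  ¬B.
              branch 1.2.1.1 (add (¬C → B)):
                (¬C → B): β-rule — branch into ¬¬C  //  B.
                  branch 1.2.1.1.1 (add ¬¬C):
                    × closes — contains both C and ¬C.
                  branch 1.2.1.1.2 (add B):
                    ○ open, literals {A=T, B=T, C=F}.
              branch 1.2.1.2 (add ¬B):
                ○ open, literals {A=T, B=F, C=F}.
          branch 1.2.2 (add ¬((¬C → B) ∨ ¬B), ¬A):
            ¬((¬C → B) ∨ ¬B): α-rule — add ¬(¬C → B), ¬¬B.
            ¬(¬C → B): α-rule — add ¬C, ¬B.
            × closes — contains both B and ¬B.
  branch 2 (add (((A → D) ∧ ¬(B ↔ ¬D)) → A)):
    (((A → D) ∧ ¬(B ↔ ¬D)) → A): β-rule — branch into ¬((A → D) ∧ ¬(B ↔ ¬D))  //  A.
      branch 2.1 (add ¬((A → D) ∧ ¬(B ↔ ¬D))):
        ¬((A → D) ∧ ¬(B ↔ ¬D)): β-rule — branch into ¬(A → D)  //  ¬¬(B ↔ ¬D).
          branch 2.1.1 (add ¬(A → D)):
            ¬(A → D): α-rule — add A, ¬D.
            ○ open, literals {A=T, D=F}.
          branch 2.1.2 (add ¬¬(B ↔ ¬D)):
            ¬¬(B ↔ ¬D): β-rule — branch into B, ¬D  //  ¬B, ¬¬D.
              branch 2.1.2.1 (add B, ¬D):
                ○ open, literals {B=T, D=F}.
              branch 2.1.2.2 (add ¬B, ¬¬D):
                ○ open, literals {B=F, D=T}.
      branch 2.2 (add A):
        ○ open, literals {A=T}.
3 branches closed, 9 open.
Each open branch fixes some atoms; the unmentioned ones are free. Counting distinct full assignments: branch {A=F, C=T} (D, B) contributes 4 new; branch {A=F, B=T, C=T} (D) contributes 0 new; branch {A=F, B=F, C=T} (D) contributes 0 new; branch {A=T, B=T, C=F} (D) contributes 2 new; branch {A=T, B=F, C=F} (D) contributes 2 new; branch {A=T, D=F} (B, C) contributes 2 new; branch {B=T, D=F} (A, C) contributes 1 new; branch {B=F, D=T} (A, C) contributes 2 new; branch {A=T} (D, B, C) contributes 1 new. Total: 14.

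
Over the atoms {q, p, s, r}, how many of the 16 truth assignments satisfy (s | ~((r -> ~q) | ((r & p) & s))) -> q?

Initial set: {((s | ~((r -> ~q) | ((r & p) & s))) -> q)}.
((s | ~((r -> ~q) | ((r & p) & s))) -> q): β-rule — branch into ~(s | ~((r -> ~q) | ((r & p) & s)))  //  q.
  branch 1 (add ~(s | ~((r -> ~q) | ((r & p) & s)))):
    ~(s | ~((r -> ~q) | ((r & p) & s))): α-rule — add ~s, ~~((r -> ~q) | ((r & p) & s)).
    ~~((r -> ~q) | ((r & p) & s)): β-rule — branch into (r -> ~q)  //  ((r & p) & s).
      branch 1.1 (add (r -> ~q)):
        (r -> ~q): β-rule — branch into ~r  //  ~q.
          branch 1.1.1 (add ~r):
            ○ open, literals {r=F, s=F}.
          branch 1.1.2 (add ~q):
            ○ open, literals {q=F, s=F}.
      branch 1.2 (add ((r & p) & s)):
        ((r & p) & s): α-rule — add (r & p), s.
        × closes — contains both s and ~s.
  branch 2 (add q):
    ○ open, literals {q=T}.
1 branch closed, 3 open.
Each open branch fixes some atoms; the unmentioned ones are free. Counting distinct full assignments: branch {r=F, s=F} (q, p) contributes 4 new; branch {q=F, s=F} (p, r) contributes 2 new; branch {q=T} (p, s, r) contributes 6 new. Total: 12.

12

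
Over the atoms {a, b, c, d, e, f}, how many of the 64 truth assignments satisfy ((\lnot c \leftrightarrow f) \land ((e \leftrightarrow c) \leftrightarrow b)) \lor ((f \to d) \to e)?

Initial set: {T (((\lnot c \leftrightarrow f) \land ((e \leftrightarrow c) \leftrightarrow b)) \lor ((f \to d) \to e))}.
T (((\lnot c \leftrightarrow f) \land ((e \leftrightarrow c) \leftrightarrow b)) \lor ((f \to d) \to e)): β-rule — branch into T ((\lnot c \leftrightarrow f) \land ((e \leftrightarrow c) \leftrightarrow b))  //  T ((f \to d) \to e).
  branch 1 (add T ((\lnot c \leftrightarrow f) \land ((e \leftrightarrow c) \leftrightarrow b))):
    T ((\lnot c \leftrightarrow f) \land ((e \leftrightarrow c) \leftrightarrow b)): α-rule — add T (\lnot c \leftrightarrow f), T ((e \leftrightarrow c) \leftrightarrow b).
    T (\lnot c \leftrightarrow f): β-rule — branch into T \lnot c, T f  //  F \lnot c, F f.
      branch 1.1 (add T \lnot c, T f):
        T ((e \leftrightarrow c) \leftrightarrow b): β-rule — branch into T (e \leftrightarrow c), T b  //  F (e \leftrightarrow c), F b.
          branch 1.1.1 (add T (e \leftrightarrow c), T b):
            T (e \leftrightarrow c): β-rule — branch into T e, T c  //  F e, F c.
              branch 1.1.1.1 (add T e, T c):
                × closes — contains both c and \lnot c.
              branch 1.1.1.2 (add F e, F c):
                ○ open, literals {b=true, c=false, e=false, f=true}.
          branch 1.1.2 (add F (e \leftrightarrow c), F b):
            F (e \leftrightarrow c): β-rule — branch into T e, F c  //  F e, T c.
              branch 1.1.2.1 (add T e, F c):
                ○ open, literals {b=false, c=false, e=true, f=true}.
              branch 1.1.2.2 (add F e, T c):
                × closes — contains both c and \lnot c.
      branch 1.2 (add F \lnot c, F f):
        T ((e \leftrightarrow c) \leftrightarrow b): β-rule — branch into T (e \leftrightarrow c), T b  //  F (e \leftrightarrow c), F b.
          branch 1.2.1 (add T (e \leftrightarrow c), T b):
            T (e \leftrightarrow c): β-rule — branch into T e, T c  //  F e, F c.
              branch 1.2.1.1 (add T e, T c):
                ○ open, literals {b=true, c=true, e=true, f=false}.
              branch 1.2.1.2 (add F e, F c):
                × closes — contains both c and \lnot c.
          branch 1.2.2 (add F (e \leftrightarrow c), F b):
            F (e \leftrightarrow c): β-rule — branch into T e, F c  //  F e, T c.
              branch 1.2.2.1 (add T e, F c):
                × closes — contains both c and \lnot c.
              branch 1.2.2.2 (add F e, T c):
                ○ open, literals {b=false, c=true, e=false, f=false}.
  branch 2 (add T ((f \to d) \to e)):
    T ((f \to d) \to e): β-rule — branch into F (f \to d)  //  T e.
      branch 2.1 (add F (f \to d)):
        F (f \to d): α-rule — add T f, F d.
        ○ open, literals {d=false, f=true}.
      branch 2.2 (add T e):
        ○ open, literals {e=true}.
4 branches closed, 6 open.
Each open branch fixes some atoms; the unmentioned ones are free. Counting distinct full assignments: branch {b=true, c=false, e=false, f=true} (a, d) contributes 4 new; branch {b=false, c=false, e=true, f=true} (a, d) contributes 4 new; branch {b=true, c=true, e=true, f=false} (a, d) contributes 4 new; branch {b=false, c=true, e=false, f=false} (a, d) contributes 4 new; branch {d=false, f=true} (a, b, c, e) contributes 12 new; branch {e=true} (a, b, c, d, f) contributes 18 new. Total: 46.

46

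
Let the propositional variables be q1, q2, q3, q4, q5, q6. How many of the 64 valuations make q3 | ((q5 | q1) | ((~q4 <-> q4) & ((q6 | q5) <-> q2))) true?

Initial set: {(q3 | ((q5 | q1) | ((~q4 <-> q4) & ((q6 | q5) <-> q2))))}.
(q3 | ((q5 | q1) | ((~q4 <-> q4) & ((q6 | q5) <-> q2)))): β-rule — branch into q3  //  ((q5 | q1) | ((~q4 <-> q4) & ((q6 | q5) <-> q2))).
  branch 1 (add q3):
    ○ open, literals {q3=1}.
  branch 2 (add ((q5 | q1) | ((~q4 <-> q4) & ((q6 | q5) <-> q2)))):
    ((q5 | q1) | ((~q4 <-> q4) & ((q6 | q5) <-> q2))): β-rule — branch into (q5 | q1)  //  ((~q4 <-> q4) & ((q6 | q5) <-> q2)).
      branch 2.1 (add (q5 | q1)):
        (q5 | q1): β-rule — branch into q5  //  q1.
          branch 2.1.1 (add q5):
            ○ open, literals {q5=1}.
          branch 2.1.2 (add q1):
            ○ open, literals {q1=1}.
      branch 2.2 (add ((~q4 <-> q4) & ((q6 | q5) <-> q2))):
        ((~q4 <-> q4) & ((q6 | q5) <-> q2)): α-rule — add (~q4 <-> q4), ((q6 | q5) <-> q2).
        (~q4 <-> q4): β-rule — branch into ~q4, q4  //  ~~q4, ~q4.
          branch 2.2.1 (add ~q4, q4):
            × closes — contains both q4 and ~q4.
          branch 2.2.2 (add ~~q4, ~q4):
            × closes — contains both q4 and ~q4.
2 branches closed, 3 open.
Each open branch fixes some atoms; the unmentioned ones are free. Counting distinct full assignments: branch {q3=1} (q1, q2, q4, q5, q6) contributes 32 new; branch {q5=1} (q1, q2, q3, q4, q6) contributes 16 new; branch {q1=1} (q2, q3, q4, q5, q6) contributes 8 new. Total: 56.

56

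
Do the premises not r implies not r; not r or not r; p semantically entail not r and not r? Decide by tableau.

Yes

Initial set: {(not r implies not r); (not r or not r); p; not (not r and not r)}.
(not r implies not r): β-rule — branch into not not r  //  not r.
  branch 1 (add not not r):
    (not r or not r): β-rule — branch into not r  //  not r.
      branch 1.1 (add not r):
        × closes — contains both r and not r.
      branch 1.2 (add not r):
        × closes — contains both r and not r.
  branch 2 (add not r):
    (not r or not r): β-rule — branch into not r  //  not r.
      branch 2.1 (add not r):
        not (not r and not r): β-rule — branch into not not r  //  not not r.
          branch 2.1.1 (add not not r):
            × closes — contains both r and not r.
          branch 2.1.2 (add not not r):
            × closes — contains both r and not r.
      branch 2.2 (add not r):
        not (not r and not r): β-rule — branch into not not r  //  not not r.
          branch 2.2.1 (add not not r):
            × closes — contains both r and not r.
          branch 2.2.2 (add not not r):
            × closes — contains both r and not r.
All 6 branches close.
Every branch closed, so the premises entail the conclusion.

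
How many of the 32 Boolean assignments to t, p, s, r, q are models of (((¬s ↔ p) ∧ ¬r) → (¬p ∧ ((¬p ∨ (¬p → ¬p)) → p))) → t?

20

Initial set: {T ((((¬s ↔ p) ∧ ¬r) → (¬p ∧ ((¬p ∨ (¬p → ¬p)) → p))) → t)}.
T ((((¬s ↔ p) ∧ ¬r) → (¬p ∧ ((¬p ∨ (¬p → ¬p)) → p))) → t): β-rule — branch into F (((¬s ↔ p) ∧ ¬r) → (¬p ∧ ((¬p ∨ (¬p → ¬p)) → p)))  //  T t.
  branch 1 (add F (((¬s ↔ p) ∧ ¬r) → (¬p ∧ ((¬p ∨ (¬p → ¬p)) → p)))):
    F (((¬s ↔ p) ∧ ¬r) → (¬p ∧ ((¬p ∨ (¬p → ¬p)) → p))): α-rule — add T ((¬s ↔ p) ∧ ¬r), F (¬p ∧ ((¬p ∨ (¬p → ¬p)) → p)).
    T ((¬s ↔ p) ∧ ¬r): α-rule — add T (¬s ↔ p), T ¬r.
    F (¬p ∧ ((¬p ∨ (¬p → ¬p)) → p)): β-rule — branch into F ¬p  //  F ((¬p ∨ (¬p → ¬p)) → p).
      branch 1.1 (add F ¬p):
        T (¬s ↔ p): β-rule — branch into T ¬s, T p  //  F ¬s, F p.
          branch 1.1.1 (add T ¬s, T p):
            ○ open, literals {p=1, r=0, s=0}.
          branch 1.1.2 (add F ¬s, F p):
            × closes — contains both p and ¬p.
      branch 1.2 (add F ((¬p ∨ (¬p → ¬p)) → p)):
        F ((¬p ∨ (¬p → ¬p)) → p): α-rule — add T (¬p ∨ (¬p → ¬p)), F p.
        T (¬s ↔ p): β-rule — branch into T ¬s, T p  //  F ¬s, F p.
          branch 1.2.1 (add T ¬s, T p):
            × closes — contains both p and ¬p.
          branch 1.2.2 (add F ¬s, F p):
            T (¬p ∨ (¬p → ¬p)): β-rule — branch into T ¬p  //  T (¬p → ¬p).
              branch 1.2.2.1 (add T ¬p):
                ○ open, literals {p=0, r=0, s=1}.
              branch 1.2.2.2 (add T (¬p → ¬p)):
                T (¬p → ¬p): β-rule — branch into F ¬p  //  T ¬p.
                  branch 1.2.2.2.1 (add F ¬p):
                    × closes — contains both p and ¬p.
                  branch 1.2.2.2.2 (add T ¬p):
                    ○ open, literals {p=0, r=0, s=1}.
  branch 2 (add T t):
    ○ open, literals {t=1}.
3 branches closed, 4 open.
Each open branch fixes some atoms; the unmentioned ones are free. Counting distinct full assignments: branch {p=1, r=0, s=0} (t, q) contributes 4 new; branch {p=0, r=0, s=1} (t, q) contributes 4 new; branch {p=0, r=0, s=1} (t, q) contributes 0 new; branch {t=1} (p, s, r, q) contributes 12 new. Total: 20.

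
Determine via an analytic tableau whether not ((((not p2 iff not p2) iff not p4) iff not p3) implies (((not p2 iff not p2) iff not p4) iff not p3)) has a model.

Unsatisfiable

Initial set: {not ((((not p2 iff not p2) iff not p4) iff not p3) implies (((not p2 iff not p2) iff not p4) iff not p3))}.
not ((((not p2 iff not p2) iff not p4) iff not p3) implies (((not p2 iff not p2) iff not p4) iff not p3)): α-rule — add (((not p2 iff not p2) iff not p4) iff not p3), not (((not p2 iff not p2) iff not p4) iff not p3).
(((not p2 iff not p2) iff not p4) iff not p3): β-rule — branch into ((not p2 iff not p2) iff not p4), not p3  //  not ((not p2 iff not p2) iff not p4), not not p3.
  branch 1 (add ((not p2 iff not p2) iff not p4), not p3):
    not (((not p2 iff not p2) iff not p4) iff not p3): β-rule — branch into ((not p2 iff not p2) iff not p4), not not p3  //  not ((not p2 iff not p2) iff not p4), not p3.
      branch 1.1 (add ((not p2 iff not p2) iff not p4), not not p3):
        × closes — contains both p3 and not p3.
      branch 1.2 (add not ((not p2 iff not p2) iff not p4), not p3):
        ((not p2 iff not p2) iff not p4): β-rule — branch into (not p2 iff not p2), not p4  //  not (not p2 iff not p2), not not p4.
          branch 1.2.1 (add (not p2 iff not p2), not p4):
            not ((not p2 iff not p2) iff not p4): β-rule — branch into (not p2 iff not p2), not not p4  //  not (not p2 iff not p2), not p4.
              branch 1.2.1.1 (add (not p2 iff not p2), not not p4):
                × closes — contains both p4 and not p4.
              branch 1.2.1.2 (add not (not p2 iff not p2), not p4):
                (not p2 iff not p2): β-rule — branch into not p2, not p2  //  not not p2, not not p2.
                  branch 1.2.1.2.1 (add not p2, not p2):
                    not (not p2 iff not p2): β-rule — branch into not p2, not not p2  //  not not p2, not p2.
                      branch 1.2.1.2.1.1 (add not p2, not not p2):
                        × closes — contains both p2 and not p2.
                      branch 1.2.1.2.1.2 (add not not p2, not p2):
                        × closes — contains both p2 and not p2.
                  branch 1.2.1.2.2 (add not not p2, not not p2):
                    not (not p2 iff not p2): β-rule — branch into not p2, not not p2  //  not not p2, not p2.
                      branch 1.2.1.2.2.1 (add not p2, not not p2):
                        × closes — contains both p2 and not p2.
                      branch 1.2.1.2.2.2 (add not not p2, not p2):
                        × closes — contains both p2 and not p2.
          branch 1.2.2 (add not (not p2 iff not p2), not not p4):
            not ((not p2 iff not p2) iff not p4): β-rule — branch into (not p2 iff not p2), not not p4  //  not (not p2 iff not p2), not p4.
              branch 1.2.2.1 (add (not p2 iff not p2), not not p4):
                not (not p2 iff not p2): β-rule — branch into not p2, not not p2  //  not not p2, not p2.
                  branch 1.2.2.1.1 (add not p2, not not p2):
                    × closes — contains both p2 and not p2.
                  branch 1.2.2.1.2 (add not not p2, not p2):
                    × closes — contains both p2 and not p2.
              branch 1.2.2.2 (add not (not p2 iff not p2), not p4):
                × closes — contains both p4 and not p4.
  branch 2 (add not ((not p2 iff not p2) iff not p4), not not p3):
    not (((not p2 iff not p2) iff not p4) iff not p3): β-rule — branch into ((not p2 iff not p2) iff not p4), not not p3  //  not ((not p2 iff not p2) iff not p4), not p3.
      branch 2.1 (add ((not p2 iff not p2) iff not p4), not not p3):
        not ((not p2 iff not p2) iff not p4): β-rule — branch into (not p2 iff not p2), not not p4  //  not (not p2 iff not p2), not p4.
          branch 2.1.1 (add (not p2 iff not p2), not not p4):
            ((not p2 iff not p2) iff not p4): β-rule — branch into (not p2 iff not p2), not p4  //  not (not p2 iff not p2), not not p4.
              branch 2.1.1.1 (add (not p2 iff not p2), not p4):
                × closes — contains both p4 and not p4.
              branch 2.1.1.2 (add not (not p2 iff not p2), not not p4):
                (not p2 iff not p2): β-rule — branch into not p2, not p2  //  not not p2, not not p2.
                  branch 2.1.1.2.1 (add not p2, not p2):
                    not (not p2 iff not p2): β-rule — branch into not p2, not not p2  //  not not p2, not p2.
                      branch 2.1.1.2.1.1 (add not p2, not not p2):
                        × closes — contains both p2 and not p2.
                      branch 2.1.1.2.1.2 (add not not p2, not p2):
                        × closes — contains both p2 and not p2.
                  branch 2.1.1.2.2 (add not not p2, not not p2):
                    not (not p2 iff not p2): β-rule — branch into not p2, not not p2  //  not not p2, not p2.
                      branch 2.1.1.2.2.1 (add not p2, not not p2):
                        × closes — contains both p2 and not p2.
                      branch 2.1.1.2.2.2 (add not not p2, not p2):
                        × closes — contains both p2 and not p2.
          branch 2.1.2 (add not (not p2 iff not p2), not p4):
            ((not p2 iff not p2) iff not p4): β-rule — branch into (not p2 iff not p2), not p4  //  not (not p2 iff not p2), not not p4.
              branch 2.1.2.1 (add (not p2 iff not p2), not p4):
                not (not p2 iff not p2): β-rule — branch into not p2, not not p2  //  not not p2, not p2.
                  branch 2.1.2.1.1 (add not p2, not not p2):
                    × closes — contains both p2 and not p2.
                  branch 2.1.2.1.2 (add not not p2, not p2):
                    × closes — contains both p2 and not p2.
              branch 2.1.2.2 (add not (not p2 iff not p2), not not p4):
                × closes — contains both p4 and not p4.
      branch 2.2 (add not ((not p2 iff not p2) iff not p4), not p3):
        × closes — contains both p3 and not p3.
All 18 branches close.
Every branch closed; the formula is unsatisfiable.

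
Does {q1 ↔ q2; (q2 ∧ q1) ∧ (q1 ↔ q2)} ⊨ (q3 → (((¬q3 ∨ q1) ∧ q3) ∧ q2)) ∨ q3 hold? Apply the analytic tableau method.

Yes

Initial set: {T (q1 ↔ q2); T ((q2 ∧ q1) ∧ (q1 ↔ q2)); F ((q3 → (((¬q3 ∨ q1) ∧ q3) ∧ q2)) ∨ q3)}.
T ((q2 ∧ q1) ∧ (q1 ↔ q2)): α-rule — add T (q2 ∧ q1), T (q1 ↔ q2).
F ((q3 → (((¬q3 ∨ q1) ∧ q3) ∧ q2)) ∨ q3): α-rule — add F (q3 → (((¬q3 ∨ q1) ∧ q3) ∧ q2)), F q3.
T (q2 ∧ q1): α-rule — add T q2, T q1.
F (q3 → (((¬q3 ∨ q1) ∧ q3) ∧ q2)): α-rule — add T q3, F (((¬q3 ∨ q1) ∧ q3) ∧ q2).
× closes — contains both q3 and ¬q3.
All 1 branch closes.
Every branch closed, so the premises entail the conclusion.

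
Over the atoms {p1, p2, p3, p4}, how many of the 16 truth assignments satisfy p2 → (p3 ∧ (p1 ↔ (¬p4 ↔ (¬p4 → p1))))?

Initial set: {T (p2 → (p3 ∧ (p1 ↔ (¬p4 ↔ (¬p4 → p1)))))}.
T (p2 → (p3 ∧ (p1 ↔ (¬p4 ↔ (¬p4 → p1))))): β-rule — branch into F p2  //  T (p3 ∧ (p1 ↔ (¬p4 ↔ (¬p4 → p1)))).
  branch 1 (add F p2):
    ○ open, literals {p2=false}.
  branch 2 (add T (p3 ∧ (p1 ↔ (¬p4 ↔ (¬p4 → p1))))):
    T (p3 ∧ (p1 ↔ (¬p4 ↔ (¬p4 → p1)))): α-rule — add T p3, T (p1 ↔ (¬p4 ↔ (¬p4 → p1))).
    T (p1 ↔ (¬p4 ↔ (¬p4 → p1))): β-rule — branch into T p1, T (¬p4 ↔ (¬p4 → p1))  //  F p1, F (¬p4 ↔ (¬p4 → p1)).
      branch 2.1 (add T p1, T (¬p4 ↔ (¬p4 → p1))):
        T (¬p4 ↔ (¬p4 → p1)): β-rule — branch into T ¬p4, T (¬p4 → p1)  //  F ¬p4, F (¬p4 → p1).
          branch 2.1.1 (add T ¬p4, T (¬p4 → p1)):
            T (¬p4 → p1): β-rule — branch into F ¬p4  //  T p1.
              branch 2.1.1.1 (add F ¬p4):
                × closes — contains both p4 and ¬p4.
              branch 2.1.1.2 (add T p1):
                ○ open, literals {p1=true, p3=true, p4=false}.
          branch 2.1.2 (add F ¬p4, F (¬p4 → p1)):
            F (¬p4 → p1): α-rule — add T ¬p4, F p1.
            × closes — contains both p4 and ¬p4.
      branch 2.2 (add F p1, F (¬p4 ↔ (¬p4 → p1))):
        F (¬p4 ↔ (¬p4 → p1)): β-rule — branch into T ¬p4, F (¬p4 → p1)  //  F ¬p4, T (¬p4 → p1).
          branch 2.2.1 (add T ¬p4, F (¬p4 → p1)):
            F (¬p4 → p1): α-rule — add T ¬p4, F p1.
            ○ open, literals {p1=false, p3=true, p4=false}.
          branch 2.2.2 (add F ¬p4, T (¬p4 → p1)):
            T (¬p4 → p1): β-rule — branch into F ¬p4  //  T p1.
              branch 2.2.2.1 (add F ¬p4):
                ○ open, literals {p1=false, p3=true, p4=true}.
              branch 2.2.2.2 (add T p1):
                × closes — contains both p1 and ¬p1.
3 branches closed, 4 open.
Each open branch fixes some atoms; the unmentioned ones are free. Counting distinct full assignments: branch {p2=false} (p1, p3, p4) contributes 8 new; branch {p1=true, p3=true, p4=false} (p2) contributes 1 new; branch {p1=false, p3=true, p4=false} (p2) contributes 1 new; branch {p1=false, p3=true, p4=true} (p2) contributes 1 new. Total: 11.

11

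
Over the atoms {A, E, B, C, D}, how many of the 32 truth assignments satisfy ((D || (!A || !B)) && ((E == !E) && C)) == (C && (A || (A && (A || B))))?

24

Initial set: {(((D || (!A || !B)) && ((E == !E) && C)) == (C && (A || (A && (A || B)))))}.
(((D || (!A || !B)) && ((E == !E) && C)) == (C && (A || (A && (A || B))))): β-rule — branch into ((D || (!A || !B)) && ((E == !E) && C)), (C && (A || (A && (A || B))))  //  !((D || (!A || !B)) && ((E == !E) && C)), !(C && (A || (A && (A || B)))).
  branch 1 (add ((D || (!A || !B)) && ((E == !E) && C)), (C && (A || (A && (A || B))))):
    ((D || (!A || !B)) && ((E == !E) && C)): α-rule — add (D || (!A || !B)), ((E == !E) && C).
    (C && (A || (A && (A || B)))): α-rule — add C, (A || (A && (A || B))).
    ((E == !E) && C): α-rule — add (E == !E), C.
    (D || (!A || !B)): β-rule — branch into D  //  (!A || !B).
      branch 1.1 (add D):
        (A || (A && (A || B))): β-rule — branch into A  //  (A && (A || B)).
          branch 1.1.1 (add A):
            (E == !E): β-rule — branch into E, !E  //  !E, !!E.
              branch 1.1.1.1 (add E, !E):
                × closes — contains both E and !E.
              branch 1.1.1.2 (add !E, !!E):
                × closes — contains both E and !E.
          branch 1.1.2 (add (A && (A || B))):
            (A && (A || B)): α-rule — add A, (A || B).
            (E == !E): β-rule — branch into E, !E  //  !E, !!E.
              branch 1.1.2.1 (add E, !E):
                × closes — contains both E and !E.
              branch 1.1.2.2 (add !E, !!E):
                × closes — contains both E and !E.
      branch 1.2 (add (!A || !B)):
        (A || (A && (A || B))): β-rule — branch into A  //  (A && (A || B)).
          branch 1.2.1 (add A):
            (E == !E): β-rule — branch into E, !E  //  !E, !!E.
              branch 1.2.1.1 (add E, !E):
                × closes — contains both E and !E.
              branch 1.2.1.2 (add !E, !!E):
                × closes — contains both E and !E.
          branch 1.2.2 (add (A && (A || B))):
            (A && (A || B)): α-rule — add A, (A || B).
            (E == !E): β-rule — branch into E, !E  //  !E, !!E.
              branch 1.2.2.1 (add E, !E):
                × closes — contains both E and !E.
              branch 1.2.2.2 (add !E, !!E):
                × closes — contains both E and !E.
  branch 2 (add !((D || (!A || !B)) && ((E == !E) && C)), !(C && (A || (A && (A || B))))):
    !((D || (!A || !B)) && ((E == !E) && C)): β-rule — branch into !(D || (!A || !B))  //  !((E == !E) && C).
      branch 2.1 (add !(D || (!A || !B))):
        !(D || (!A || !B)): α-rule — add !D, !(!A || !B).
        !(!A || !B): α-rule — add !!A, !!B.
        !(C && (A || (A && (A || B)))): β-rule — branch into !C  //  !(A || (A && (A || B))).
          branch 2.1.1 (add !C):
            ○ open, literals {A=T, B=T, C=F, D=F}.
          branch 2.1.2 (add !(A || (A && (A || B)))):
            !(A || (A && (A || B))): α-rule — add !A, !(A && (A || B)).
            × closes — contains both A and !A.
      branch 2.2 (add !((E == !E) && C)):
        !(C && (A || (A && (A || B)))): β-rule — branch into !C  //  !(A || (A && (A || B))).
          branch 2.2.1 (add !C):
            !((E == !E) && C): β-rule — branch into !(E == !E)  //  !C.
              branch 2.2.1.1 (add !(E == !E)):
                !(E == !E): β-rule — branch into E, !!E  //  !E, !E.
                  branch 2.2.1.1.1 (add E, !!E):
                    ○ open, literals {C=F, E=T}.
                  branch 2.2.1.1.2 (add !E, !E):
                    ○ open, literals {C=F, E=F}.
              branch 2.2.1.2 (add !C):
                ○ open, literals {C=F}.
          branch 2.2.2 (add !(A || (A && (A || B)))):
            !(A || (A && (A || B))): α-rule — add !A, !(A && (A || B)).
            !((E == !E) && C): β-rule — branch into !(E == !E)  //  !C.
              branch 2.2.2.1 (add !(E == !E)):
                !(A && (A || B)): β-rule — branch into !A  //  !(A || B).
                  branch 2.2.2.1.1 (add !A):
                    !(E == !E): β-rule — branch into E, !!E  //  !E, !E.
                      branch 2.2.2.1.1.1 (add E, !!E):
                        ○ open, literals {A=F, E=T}.
                      branch 2.2.2.1.1.2 (add !E, !E):
                        ○ open, literals {A=F, E=F}.
                  branch 2.2.2.1.2 (add !(A || B)):
                    !(A || B): α-rule — add !A, !B.
                    !(E == !E): β-rule — branch into E, !!E  //  !E, !E.
                      branch 2.2.2.1.2.1 (add E, !!E):
                        ○ open, literals {A=F, B=F, E=T}.
                      branch 2.2.2.1.2.2 (add !E, !E):
                        ○ open, literals {A=F, B=F, E=F}.
              branch 2.2.2.2 (add !C):
                !(A && (A || B)): β-rule — branch into !A  //  !(A || B).
                  branch 2.2.2.2.1 (add !A):
                    ○ open, literals {A=F, C=F}.
                  branch 2.2.2.2.2 (add !(A || B)):
                    !(A || B): α-rule — add !A, !B.
                    ○ open, literals {A=F, B=F, C=F}.
9 branches closed, 10 open.
Each open branch fixes some atoms; the unmentioned ones are free. Counting distinct full assignments: branch {A=T, B=T, C=F, D=F} (E) contributes 2 new; branch {C=F, E=T} (A, B, D) contributes 7 new; branch {C=F, E=F} (A, B, D) contributes 7 new; branch {C=F} (A, E, B, D) contributes 0 new; branch {A=F, E=T} (B, C, D) contributes 4 new; branch {A=F, E=F} (B, C, D) contributes 4 new; branch {A=F, B=F, E=T} (C, D) contributes 0 new; branch {A=F, B=F, E=F} (C, D) contributes 0 new; branch {A=F, C=F} (E, B, D) contributes 0 new; branch {A=F, B=F, C=F} (E, D) contributes 0 new. Total: 24.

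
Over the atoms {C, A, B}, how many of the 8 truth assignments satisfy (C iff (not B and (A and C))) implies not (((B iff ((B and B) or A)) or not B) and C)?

Initial set: {((C iff (not B and (A and C))) implies not (((B iff ((B and B) or A)) or not B) and C))}.
((C iff (not B and (A and C))) implies not (((B iff ((B and B) or A)) or not B) and C)): β-rule — branch into not (C iff (not B and (A and C)))  //  not (((B iff ((B and B) or A)) or not B) and C).
  branch 1 (add not (C iff (not B and (A and C)))):
    not (C iff (not B and (A and C))): β-rule — branch into C, not (not B and (A and C))  //  not C, (not B and (A and C)).
      branch 1.1 (add C, not (not B and (A and C))):
        not (not B and (A and C)): β-rule — branch into not not B  //  not (A and C).
          branch 1.1.1 (add not not B):
            ○ open, literals {B=true, C=true}.
          branch 1.1.2 (add not (A and C)):
            not (A and C): β-rule — branch into not A  //  not C.
              branch 1.1.2.1 (add not A):
                ○ open, literals {A=false, C=true}.
              branch 1.1.2.2 (add not C):
                × closes — contains both C and not C.
      branch 1.2 (add not C, (not B and (A and C))):
        (not B and (A and C)): α-rule — add not B, (A and C).
        (A and C): α-rule — add A, C.
        × closes — contains both C and not C.
  branch 2 (add not (((B iff ((B and B) or A)) or not B) and C)):
    not (((B iff ((B and B) or A)) or not B) and C): β-rule — branch into not ((B iff ((B and B) or A)) or not B)  //  not C.
      branch 2.1 (add not ((B iff ((B and B) or A)) or not B)):
        not ((B iff ((B and B) or A)) or not B): α-rule — add not (B iff ((B and B) or A)), not not B.
        not (B iff ((B and B) or A)): β-rule — branch into B, not ((B and B) or A)  //  not B, ((B and B) or A).
          branch 2.1.1 (add B, not ((B and B) or A)):
            not ((B and B) or A): α-rule — add not (B and B), not A.
            not (B and B): β-rule — branch into not B  //  not B.
              branch 2.1.1.1 (add not B):
                × closes — contains both B and not B.
              branch 2.1.1.2 (add not B):
                × closes — contains both B and not B.
          branch 2.1.2 (add not B, ((B and B) or A)):
            × closes — contains both B and not B.
      branch 2.2 (add not C):
        ○ open, literals {C=false}.
5 branches closed, 3 open.
Each open branch fixes some atoms; the unmentioned ones are free. Counting distinct full assignments: branch {B=true, C=true} (A) contributes 2 new; branch {A=false, C=true} (B) contributes 1 new; branch {C=false} (A, B) contributes 4 new. Total: 7.

7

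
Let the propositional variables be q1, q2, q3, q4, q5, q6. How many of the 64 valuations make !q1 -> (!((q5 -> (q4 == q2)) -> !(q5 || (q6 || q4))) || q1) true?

Initial set: {(!q1 -> (!((q5 -> (q4 == q2)) -> !(q5 || (q6 || q4))) || q1))}.
(!q1 -> (!((q5 -> (q4 == q2)) -> !(q5 || (q6 || q4))) || q1)): β-rule — branch into !!q1  //  (!((q5 -> (q4 == q2)) -> !(q5 || (q6 || q4))) || q1).
  branch 1 (add !!q1):
    ○ open, literals {q1=T}.
  branch 2 (add (!((q5 -> (q4 == q2)) -> !(q5 || (q6 || q4))) || q1)):
    (!((q5 -> (q4 == q2)) -> !(q5 || (q6 || q4))) || q1): β-rule — branch into !((q5 -> (q4 == q2)) -> !(q5 || (q6 || q4)))  //  q1.
      branch 2.1 (add !((q5 -> (q4 == q2)) -> !(q5 || (q6 || q4)))):
        !((q5 -> (q4 == q2)) -> !(q5 || (q6 || q4))): α-rule — add (q5 -> (q4 == q2)), !!(q5 || (q6 || q4)).
        (q5 -> (q4 == q2)): β-rule — branch into !q5  //  (q4 == q2).
          branch 2.1.1 (add !q5):
            !!(q5 || (q6 || q4)): β-rule — branch into q5  //  (q6 || q4).
              branch 2.1.1.1 (add q5):
                × closes — contains both q5 and !q5.
              branch 2.1.1.2 (add (q6 || q4)):
                (q6 || q4): β-rule — branch into q6  //  q4.
                  branch 2.1.1.2.1 (add q6):
                    ○ open, literals {q5=F, q6=T}.
                  branch 2.1.1.2.2 (add q4):
                    ○ open, literals {q4=T, q5=F}.
          branch 2.1.2 (add (q4 == q2)):
            !!(q5 || (q6 || q4)): β-rule — branch into q5  //  (q6 || q4).
              branch 2.1.2.1 (add q5):
                (q4 == q2): β-rule — branch into q4, q2  //  !q4, !q2.
                  branch 2.1.2.1.1 (add q4, q2):
                    ○ open, literals {q2=T, q4=T, q5=T}.
                  branch 2.1.2.1.2 (add !q4, !q2):
                    ○ open, literals {q2=F, q4=F, q5=T}.
              branch 2.1.2.2 (add (q6 || q4)):
                (q4 == q2): β-rule — branch into q4, q2  //  !q4, !q2.
                  branch 2.1.2.2.1 (add q4, q2):
                    (q6 || q4): β-rule — branch into q6  //  q4.
                      branch 2.1.2.2.1.1 (add q6):
                        ○ open, literals {q2=T, q4=T, q6=T}.
                      branch 2.1.2.2.1.2 (add q4):
                        ○ open, literals {q2=T, q4=T}.
                  branch 2.1.2.2.2 (add !q4, !q2):
                    (q6 || q4): β-rule — branch into q6  //  q4.
                      branch 2.1.2.2.2.1 (add q6):
                        ○ open, literals {q2=F, q4=F, q6=T}.
                      branch 2.1.2.2.2.2 (add q4):
                        × closes — contains both q4 and !q4.
      branch 2.2 (add q1):
        ○ open, literals {q1=T}.
2 branches closed, 9 open.
Each open branch fixes some atoms; the unmentioned ones are free. Counting distinct full assignments: branch {q1=T} (q2, q3, q4, q5, q6) contributes 32 new; branch {q5=F, q6=T} (q1, q2, q3, q4) contributes 8 new; branch {q4=T, q5=F} (q1, q2, q3, q6) contributes 4 new; branch {q2=T, q4=T, q5=T} (q1, q3, q6) contributes 4 new; branch {q2=F, q4=F, q5=T} (q1, q3, q6) contributes 4 new; branch {q2=T, q4=T, q6=T} (q1, q3, q5) contributes 0 new; branch {q2=T, q4=T} (q1, q3, q5, q6) contributes 0 new; branch {q2=F, q4=F, q6=T} (q1, q3, q5) contributes 0 new; branch {q1=T} (q2, q3, q4, q5, q6) contributes 0 new. Total: 52.

52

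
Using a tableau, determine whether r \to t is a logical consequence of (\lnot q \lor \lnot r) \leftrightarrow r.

No

Initial set: {T ((\lnot q \lor \lnot r) \leftrightarrow r); F (r \to t)}.
F (r \to t): α-rule — add T r, F t.
T ((\lnot q \lor \lnot r) \leftrightarrow r): β-rule — branch into T (\lnot q \lor \lnot r), T r  //  F (\lnot q \lor \lnot r), F r.
  branch 1 (add T (\lnot q \lor \lnot r), T r):
    T (\lnot q \lor \lnot r): β-rule — branch into T \lnot q  //  T \lnot r.
      branch 1.1 (add T \lnot q):
        ○ open, literals {q=false, r=true, t=false}.
      branch 1.2 (add T \lnot r):
        × closes — contains both r and \lnot r.
  branch 2 (add F (\lnot q \lor \lnot r), F r):
    × closes — contains both r and \lnot r.
2 branches closed, 1 open.
An open branch gives a countermodel: q=false, r=true, t=false (unmentioned atoms arbitrary); the premises hold there but the conclusion fails.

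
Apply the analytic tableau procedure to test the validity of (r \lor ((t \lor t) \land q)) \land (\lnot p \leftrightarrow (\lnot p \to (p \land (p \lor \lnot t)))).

Assume the negation and expand:
Initial set: {\lnot ((r \lor ((t \lor t) \land q)) \land (\lnot p \leftrightarrow (\lnot p \to (p \land (p \lor \lnot t)))))}.
\lnot ((r \lor ((t \lor t) \land q)) \land (\lnot p \leftrightarrow (\lnot p \to (p \land (p \lor \lnot t))))): β-rule — branch into \lnot (r \lor ((t \lor t) \land q))  //  \lnot (\lnot p \leftrightarrow (\lnot p \to (p \land (p \lor \lnot t)))).
  branch 1 (add \lnot (r \lor ((t \lor t) \land q))):
    \lnot (r \lor ((t \lor t) \land q)): α-rule — add \lnot r, \lnot ((t \lor t) \land q).
    \lnot ((t \lor t) \land q): β-rule — branch into \lnot (t \lor t)  //  \lnot q.
      branch 1.1 (add \lnot (t \lor t)):
        \lnot (t \lor t): α-rule — add \lnot t, \lnot t.
        ○ open, literals {r=0, t=0}.
      branch 1.2 (add \lnot q):
        ○ open, literals {q=0, r=0}.
  branch 2 (add \lnot (\lnot p \leftrightarrow (\lnot p \to (p \land (p \lor \lnot t))))):
    \lnot (\lnot p \leftrightarrow (\lnot p \to (p \land (p \lor \lnot t)))): β-rule — branch into \lnot p, \lnot (\lnot p \to (p \land (p \lor \lnot t)))  //  \lnot \lnot p, (\lnot p \to (p \land (p \lor \lnot t))).
      branch 2.1 (add \lnot p, \lnot (\lnot p \to (p \land (p \lor \lnot t)))):
        \lnot (\lnot p \to (p \land (p \lor \lnot t))): α-rule — add \lnot p, \lnot (p \land (p \lor \lnot t)).
        \lnot (p \land (p \lor \lnot t)): β-rule — branch into \lnot p  //  \lnot (p \lor \lnot t).
          branch 2.1.1 (add \lnot p):
            ○ open, literals {p=0}.
          branch 2.1.2 (add \lnot (p \lor \lnot t)):
            \lnot (p \lor \lnot t): α-rule — add \lnot p, \lnot \lnot t.
            ○ open, literals {p=0, t=1}.
      branch 2.2 (add \lnot \lnot p, (\lnot p \to (p \land (p \lor \lnot t)))):
        (\lnot p \to (p \land (p \lor \lnot t))): β-rule — branch into \lnot \lnot p  //  (p \land (p \lor \lnot t)).
          branch 2.2.1 (add \lnot \lnot p):
            ○ open, literals {p=1}.
          branch 2.2.2 (add (p \land (p \lor \lnot t))):
            (p \land (p \lor \lnot t)): α-rule — add p, (p \lor \lnot t).
            (p \lor \lnot t): β-rule — branch into p  //  \lnot t.
              branch 2.2.2.1 (add p):
                ○ open, literals {p=1}.
              branch 2.2.2.2 (add \lnot t):
                ○ open, literals {p=1, t=0}.
0 branches closed, 7 open.
An open branch gives a countermodel: r=0, t=0 (unmentioned atoms arbitrary); under it the original formula is false.

Not valid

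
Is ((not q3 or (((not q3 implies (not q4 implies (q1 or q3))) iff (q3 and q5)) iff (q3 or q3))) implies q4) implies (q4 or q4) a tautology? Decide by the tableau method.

Assume the negation and expand:
Initial set: {not (((not q3 or (((not q3 implies (not q4 implies (q1 or q3))) iff (q3 and q5)) iff (q3 or q3))) implies q4) implies (q4 or q4))}.
not (((not q3 or (((not q3 implies (not q4 implies (q1 or q3))) iff (q3 and q5)) iff (q3 or q3))) implies q4) implies (q4 or q4)): α-rule — add ((not q3 or (((not q3 implies (not q4 implies (q1 or q3))) iff (q3 and q5)) iff (q3 or q3))) implies q4), not (q4 or q4).
not (q4 or q4): α-rule — add not q4, not q4.
((not q3 or (((not q3 implies (not q4 implies (q1 or q3))) iff (q3 and q5)) iff (q3 or q3))) implies q4): β-rule — branch into not (not q3 or (((not q3 implies (not q4 implies (q1 or q3))) iff (q3 and q5)) iff (q3 or q3)))  //  q4.
  branch 1 (add not (not q3 or (((not q3 implies (not q4 implies (q1 or q3))) iff (q3 and q5)) iff (q3 or q3)))):
    not (not q3 or (((not q3 implies (not q4 implies (q1 or q3))) iff (q3 and q5)) iff (q3 or q3))): α-rule — add not not q3, not (((not q3 implies (not q4 implies (q1 or q3))) iff (q3 and q5)) iff (q3 or q3)).
    not (((not q3 implies (not q4 implies (q1 or q3))) iff (q3 and q5)) iff (q3 or q3)): β-rule — branch into ((not q3 implies (not q4 implies (q1 or q3))) iff (q3 and q5)), not (q3 or q3)  //  not ((not q3 implies (not q4 implies (q1 or q3))) iff (q3 and q5)), (q3 or q3).
      branch 1.1 (add ((not q3 implies (not q4 implies (q1 or q3))) iff (q3 and q5)), not (q3 or q3)):
        not (q3 or q3): α-rule — add not q3, not q3.
        × closes — contains both q3 and not q3.
      branch 1.2 (add not ((not q3 implies (not q4 implies (q1 or q3))) iff (q3 and q5)), (q3 or q3)):
        not ((not q3 implies (not q4 implies (q1 or q3))) iff (q3 and q5)): β-rule — branch into (not q3 implies (not q4 implies (q1 or q3))), not (q3 and q5)  //  not (not q3 implies (not q4 implies (q1 or q3))), (q3 and q5).
          branch 1.2.1 (add (not q3 implies (not q4 implies (q1 or q3))), not (q3 and q5)):
            (q3 or q3): β-rule — branch into q3  //  q3.
              branch 1.2.1.1 (add q3):
                (not q3 implies (not q4 implies (q1 or q3))): β-rule — branch into not not q3  //  (not q4 implies (q1 or q3)).
                  branch 1.2.1.1.1 (add not not q3):
                    not (q3 and q5): β-rule — branch into not q3  //  not q5.
                      branch 1.2.1.1.1.1 (add not q3):
                        × closes — contains both q3 and not q3.
                      branch 1.2.1.1.1.2 (add not q5):
                        ○ open, literals {q3=T, q4=F, q5=F}.
                  branch 1.2.1.1.2 (add (not q4 implies (q1 or q3))):
                    not (q3 and q5): β-rule — branch into not q3  //  not q5.
                      branch 1.2.1.1.2.1 (add not q3):
                        × closes — contains both q3 and not q3.
                      branch 1.2.1.1.2.2 (add not q5):
                        (not q4 implies (q1 or q3)): β-rule — branch into not not q4  //  (q1 or q3).
                          branch 1.2.1.1.2.2.1 (add not not q4):
                            × closes — contains both q4 and not q4.
                          branch 1.2.1.1.2.2.2 (add (q1 or q3)):
                            (q1 or q3): β-rule — branch into q1  //  q3.
                              branch 1.2.1.1.2.2.2.1 (add q1):
                                ○ open, literals {q1=T, q3=T, q4=F, q5=F}.
                              branch 1.2.1.1.2.2.2.2 (add q3):
                                ○ open, literals {q3=T, q4=F, q5=F}.
              branch 1.2.1.2 (add q3):
                (not q3 implies (not q4 implies (q1 or q3))): β-rule — branch into not not q3  //  (not q4 implies (q1 or q3)).
                  branch 1.2.1.2.1 (add not not q3):
                    not (q3 and q5): β-rule — branch into not q3  //  not q5.
                      branch 1.2.1.2.1.1 (add not q3):
                        × closes — contains both q3 and not q3.
                      branch 1.2.1.2.1.2 (add not q5):
                        ○ open, literals {q3=T, q4=F, q5=F}.
                  branch 1.2.1.2.2 (add (not q4 implies (q1 or q3))):
                    not (q3 and q5): β-rule — branch into not q3  //  not q5.
                      branch 1.2.1.2.2.1 (add not q3):
                        × closes — contains both q3 and not q3.
                      branch 1.2.1.2.2.2 (add not q5):
                        (not q4 implies (q1 or q3)): β-rule — branch into not not q4  //  (q1 or q3).
                          branch 1.2.1.2.2.2.1 (add not not q4):
                            × closes — contains both q4 and not q4.
                          branch 1.2.1.2.2.2.2 (add (q1 or q3)):
                            (q1 or q3): β-rule — branch into q1  //  q3.
                              branch 1.2.1.2.2.2.2.1 (add q1):
                                ○ open, literals {q1=T, q3=T, q4=F, q5=F}.
                              branch 1.2.1.2.2.2.2.2 (add q3):
                                ○ open, literals {q3=T, q4=F, q5=F}.
          branch 1.2.2 (add not (not q3 implies (not q4 implies (q1 or q3))), (q3 and q5)):
            not (not q3 implies (not q4 implies (q1 or q3))): α-rule — add not q3, not (not q4 implies (q1 or q3)).
            × closes — contains both q3 and not q3.
  branch 2 (add q4):
    × closes — contains both q4 and not q4.
9 branches closed, 6 open.
An open branch gives a countermodel: q3=T, q4=F, q5=F (unmentioned atoms arbitrary); under it the original formula is false.

Not valid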